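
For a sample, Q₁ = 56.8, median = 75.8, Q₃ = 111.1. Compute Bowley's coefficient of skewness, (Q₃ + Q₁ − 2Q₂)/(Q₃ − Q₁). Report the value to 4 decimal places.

0.3002

numerator: Q₃ + Q₁ − 2Q₂ = 111.1 + 56.8 − 2×75.8 = 16.3000
denominator: Q₃ − Q₁ = 111.1 − 56.8 = 54.3000
Bowley skewness = 16.3000 / 54.3000 ≈ 0.3002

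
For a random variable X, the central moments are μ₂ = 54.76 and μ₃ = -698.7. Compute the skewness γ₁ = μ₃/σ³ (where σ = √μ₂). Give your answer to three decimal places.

-1.724

σ = √μ₂ = √54.76 = 7.40000
σ³ = μ₂^(3/2) = 405.22400
γ₁ = μ₃/σ³ = -698.7 / 405.22400 ≈ -1.724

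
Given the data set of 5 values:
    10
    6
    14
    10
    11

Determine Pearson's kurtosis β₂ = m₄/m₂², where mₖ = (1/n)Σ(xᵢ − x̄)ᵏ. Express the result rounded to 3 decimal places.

x̄ = 10.2000
Σ(xᵢ − x̄)² = 32.8000 ⇒ m₂ = 6.56000
Σ(xᵢ − x̄)⁴ = 520.0960 ⇒ m₄ = 104.01920
m₂² = 43.03360
β₂ = m₄/m₂² = 104.01920 / 43.03360 ≈ 2.417

2.417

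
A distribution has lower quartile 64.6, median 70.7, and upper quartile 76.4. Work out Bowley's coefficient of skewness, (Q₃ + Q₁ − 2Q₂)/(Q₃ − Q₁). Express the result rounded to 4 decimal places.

numerator: Q₃ + Q₁ − 2Q₂ = 76.4 + 64.6 − 2×70.7 = -0.4000
denominator: Q₃ − Q₁ = 76.4 − 64.6 = 11.8000
Bowley skewness = -0.4000 / 11.8000 ≈ -0.0339

-0.0339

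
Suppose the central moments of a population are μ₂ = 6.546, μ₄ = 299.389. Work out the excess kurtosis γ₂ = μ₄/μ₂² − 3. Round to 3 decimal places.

3.987

μ₂² = 6.546² = 42.85012
μ₄/μ₂² = 299.389 / 42.85012 = 6.98689
γ₂ = 6.98689 − 3 ≈ 3.987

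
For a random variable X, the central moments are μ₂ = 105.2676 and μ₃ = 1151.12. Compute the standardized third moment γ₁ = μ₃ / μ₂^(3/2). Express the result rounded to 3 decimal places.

1.066

σ = √μ₂ = √105.2676 = 10.26000
σ³ = μ₂^(3/2) = 1080.04558
γ₁ = μ₃/σ³ = 1151.12 / 1080.04558 ≈ 1.066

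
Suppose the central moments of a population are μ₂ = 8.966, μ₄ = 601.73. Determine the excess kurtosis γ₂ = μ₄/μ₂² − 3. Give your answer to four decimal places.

μ₂² = 8.966² = 80.38916
μ₄/μ₂² = 601.73 / 80.38916 = 7.48521
γ₂ = 7.48521 − 3 ≈ 4.4852

4.4852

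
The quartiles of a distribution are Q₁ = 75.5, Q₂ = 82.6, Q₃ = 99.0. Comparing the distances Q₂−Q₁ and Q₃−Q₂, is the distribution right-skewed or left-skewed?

Q₂ − Q₁ = 7.1;  Q₃ − Q₂ = 16.4
Q₃ − Q₂ > Q₂ − Q₁ ⇒ the upper half is more spread out ⇒ right-skewed.

right-skewed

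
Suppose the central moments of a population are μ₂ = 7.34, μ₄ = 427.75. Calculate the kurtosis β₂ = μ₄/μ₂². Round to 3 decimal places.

7.940

μ₂² = 7.34² = 53.87560
μ₄/μ₂² = 427.75 / 53.87560 = 7.93959
β₂ ≈ 7.940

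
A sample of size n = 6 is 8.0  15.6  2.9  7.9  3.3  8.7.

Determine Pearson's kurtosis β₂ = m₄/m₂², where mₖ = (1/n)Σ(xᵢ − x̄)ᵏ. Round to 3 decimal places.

x̄ = 7.7333
Σ(xᵢ − x̄)² = 105.9333 ⇒ m₂ = 17.65556
Σ(xᵢ − x̄)⁴ = 4762.6022 ⇒ m₄ = 793.76703
m₂² = 311.71864
β₂ = m₄/m₂² = 793.76703 / 311.71864 ≈ 2.546

2.546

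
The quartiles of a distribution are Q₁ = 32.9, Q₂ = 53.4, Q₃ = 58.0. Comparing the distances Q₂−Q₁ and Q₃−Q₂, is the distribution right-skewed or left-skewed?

left-skewed

Q₂ − Q₁ = 20.5;  Q₃ − Q₂ = 4.6
Q₂ − Q₁ > Q₃ − Q₂ ⇒ the lower half is more spread out ⇒ left-skewed.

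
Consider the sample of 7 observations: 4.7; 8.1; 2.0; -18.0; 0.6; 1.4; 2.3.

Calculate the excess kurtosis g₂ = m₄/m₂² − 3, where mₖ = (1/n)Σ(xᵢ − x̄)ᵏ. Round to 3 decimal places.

1.423

x̄ = 0.1571
Σ(xᵢ − x̄)² = 423.1371 ⇒ m₂ = 60.44816
Σ(xᵢ − x̄)⁴ = 113131.2845 ⇒ m₄ = 16161.61207
m₂² = 3653.98044
g₂ = m₄/m₂² − 3 = 4.42302 − 3 ≈ 1.423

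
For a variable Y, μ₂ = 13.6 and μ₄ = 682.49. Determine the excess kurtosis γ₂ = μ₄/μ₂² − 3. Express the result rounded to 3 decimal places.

0.690

μ₂² = 13.6² = 184.96000
μ₄/μ₂² = 682.49 / 184.96000 = 3.68993
γ₂ = 3.68993 − 3 ≈ 0.690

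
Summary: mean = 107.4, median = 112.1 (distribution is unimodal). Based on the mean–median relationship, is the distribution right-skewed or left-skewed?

mean − median = 107.4 − 112.1 = -4.7
mean < median ⇒ the longer tail is on the left ⇒ left-skewed (negatively skewed).

left-skewed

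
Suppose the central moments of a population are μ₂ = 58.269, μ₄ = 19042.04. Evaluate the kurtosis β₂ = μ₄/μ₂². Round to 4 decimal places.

μ₂² = 58.269² = 3395.27636
μ₄/μ₂² = 19042.04 / 3395.27636 = 5.60839
β₂ ≈ 5.6084

5.6084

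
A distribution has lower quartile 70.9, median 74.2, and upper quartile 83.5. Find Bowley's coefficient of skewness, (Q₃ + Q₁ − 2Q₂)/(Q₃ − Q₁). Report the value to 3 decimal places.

numerator: Q₃ + Q₁ − 2Q₂ = 83.5 + 70.9 − 2×74.2 = 6.0000
denominator: Q₃ − Q₁ = 83.5 − 70.9 = 12.6000
Bowley skewness = 6.0000 / 12.6000 ≈ 0.476

0.476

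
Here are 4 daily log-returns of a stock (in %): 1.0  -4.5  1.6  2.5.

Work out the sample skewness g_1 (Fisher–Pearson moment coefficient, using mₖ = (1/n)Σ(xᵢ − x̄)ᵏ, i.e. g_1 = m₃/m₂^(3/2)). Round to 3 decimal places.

x̄ = (1.0 - 4.5 + 1.6 + 2.5) / 4 = 0.1500
deviations (xᵢ − x̄): 0.8500, -4.6500, 1.4500, 2.3500
Σ(xᵢ − x̄)² = 29.9700 ⇒ m₂ = 29.9700/4 = 7.49250
Σ(xᵢ − x̄)³ = -83.9040 ⇒ m₃ = -83.9040/4 = -20.97600
m₂^(3/2) = 7.49250^(1.5) = 20.50879
g_1 = m₃ / m₂^(3/2) = -20.97600 / 20.50879 ≈ -1.023

-1.023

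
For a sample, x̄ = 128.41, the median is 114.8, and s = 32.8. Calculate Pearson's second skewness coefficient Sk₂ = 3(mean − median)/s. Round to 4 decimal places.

Sk₂ = 3(128.41 − 114.8) / 32.8 = 3 × 13.6100 / 32.8
    = 40.8300 / 32.8 ≈ 1.2448

1.2448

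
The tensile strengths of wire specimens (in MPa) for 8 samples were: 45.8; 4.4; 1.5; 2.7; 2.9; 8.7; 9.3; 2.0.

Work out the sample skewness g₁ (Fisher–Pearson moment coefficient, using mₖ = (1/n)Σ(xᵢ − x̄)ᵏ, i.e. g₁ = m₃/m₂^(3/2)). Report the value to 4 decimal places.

x̄ = (45.8 + 4.4 + 1.5 + 2.7 + 2.9 + 8.7 + 9.3 + 2.0) / 8 = 9.6625
deviations (xᵢ − x̄): 36.1375, -5.2625, -8.1625, -6.9625, -6.7625, -0.9625, -0.3625, -7.6625
Σ(xᵢ − x̄)² = 1554.2187 ⇒ m₂ = 1554.2187/8 = 194.27734
Σ(xᵢ − x̄)³ = 45405.4570 ⇒ m₃ = 45405.4570/8 = 5675.68213
m₂^(3/2) = 194.27734^(1.5) = 2707.90382
g₁ = m₃ / m₂^(3/2) = 5675.68213 / 2707.90382 ≈ 2.0960

2.0960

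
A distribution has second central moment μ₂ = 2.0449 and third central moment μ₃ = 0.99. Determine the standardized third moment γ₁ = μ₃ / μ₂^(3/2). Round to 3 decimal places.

σ = √μ₂ = √2.0449 = 1.43000
σ³ = μ₂^(3/2) = 2.92421
γ₁ = μ₃/σ³ = 0.99 / 2.92421 ≈ 0.339

0.339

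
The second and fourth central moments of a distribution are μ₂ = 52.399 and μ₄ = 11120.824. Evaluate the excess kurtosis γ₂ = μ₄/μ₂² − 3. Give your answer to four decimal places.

1.0503

μ₂² = 52.399² = 2745.65520
μ₄/μ₂² = 11120.824 / 2745.65520 = 4.05034
γ₂ = 4.05034 − 3 ≈ 1.0503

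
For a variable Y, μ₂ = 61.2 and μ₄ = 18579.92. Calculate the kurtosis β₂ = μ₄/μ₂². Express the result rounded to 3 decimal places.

μ₂² = 61.2² = 3745.44000
μ₄/μ₂² = 18579.92 / 3745.44000 = 4.96068
β₂ ≈ 4.961

4.961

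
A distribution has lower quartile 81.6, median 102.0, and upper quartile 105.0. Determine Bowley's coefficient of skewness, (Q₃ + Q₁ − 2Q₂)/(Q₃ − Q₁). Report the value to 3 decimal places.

-0.744

numerator: Q₃ + Q₁ − 2Q₂ = 105.0 + 81.6 − 2×102.0 = -17.4000
denominator: Q₃ − Q₁ = 105.0 − 81.6 = 23.4000
Bowley skewness = -17.4000 / 23.4000 ≈ -0.744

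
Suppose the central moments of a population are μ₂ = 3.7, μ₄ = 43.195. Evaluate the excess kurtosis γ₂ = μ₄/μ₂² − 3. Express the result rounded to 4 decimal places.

μ₂² = 3.7² = 13.69000
μ₄/μ₂² = 43.195 / 13.69000 = 3.15522
γ₂ = 3.15522 − 3 ≈ 0.1552

0.1552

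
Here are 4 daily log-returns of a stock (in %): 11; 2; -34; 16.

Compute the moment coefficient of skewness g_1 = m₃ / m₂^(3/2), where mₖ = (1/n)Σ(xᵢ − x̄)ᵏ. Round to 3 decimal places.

x̄ = (11 + 2 - 34 + 16) / 4 = -1.2500
deviations (xᵢ − x̄): 12.2500, 3.2500, -32.7500, 17.2500
Σ(xᵢ − x̄)² = 1530.7500 ⇒ m₂ = 1530.7500/4 = 382.68750
Σ(xᵢ − x̄)³ = -28120.8750 ⇒ m₃ = -28120.8750/4 = -7030.21875
m₂^(3/2) = 382.68750^(1.5) = 7486.28601
g_1 = m₃ / m₂^(3/2) = -7030.21875 / 7486.28601 ≈ -0.939

-0.939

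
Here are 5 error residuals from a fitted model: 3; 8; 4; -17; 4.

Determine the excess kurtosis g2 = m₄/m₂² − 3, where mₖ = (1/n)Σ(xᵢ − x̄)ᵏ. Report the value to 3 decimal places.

0.085

x̄ = 0.4000
Σ(xᵢ − x̄)² = 393.2000 ⇒ m₂ = 78.64000
Σ(xᵢ − x̄)⁴ = 95381.4560 ⇒ m₄ = 19076.29120
m₂² = 6184.24960
g2 = m₄/m₂² − 3 = 3.08466 − 3 ≈ 0.085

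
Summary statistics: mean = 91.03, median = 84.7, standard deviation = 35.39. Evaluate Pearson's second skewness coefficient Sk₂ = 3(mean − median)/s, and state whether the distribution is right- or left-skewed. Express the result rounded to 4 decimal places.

0.5366, right-skewed

Sk₂ = 3(91.03 − 84.7) / 35.39 = 3 × 6.3300 / 35.39
    = 18.9900 / 35.39 ≈ 0.5366
Sk₂ > 0 ⇒ mean > median ⇒ right-skewed (positive skew).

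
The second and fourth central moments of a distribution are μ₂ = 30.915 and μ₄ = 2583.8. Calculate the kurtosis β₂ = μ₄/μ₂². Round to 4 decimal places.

2.7035

μ₂² = 30.915² = 955.73723
μ₄/μ₂² = 2583.8 / 955.73723 = 2.70346
β₂ ≈ 2.7035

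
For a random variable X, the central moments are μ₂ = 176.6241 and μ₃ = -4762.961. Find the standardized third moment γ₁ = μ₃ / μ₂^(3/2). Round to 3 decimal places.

-2.029

σ = √μ₂ = √176.6241 = 13.29000
σ³ = μ₂^(3/2) = 2347.33429
γ₁ = μ₃/σ³ = -4762.961 / 2347.33429 ≈ -2.029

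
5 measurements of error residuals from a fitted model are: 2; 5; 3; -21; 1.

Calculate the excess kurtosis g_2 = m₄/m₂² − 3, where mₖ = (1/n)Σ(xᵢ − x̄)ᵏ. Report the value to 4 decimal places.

0.1589

x̄ = -2.0000
Σ(xᵢ − x̄)² = 460.0000 ⇒ m₂ = 92.00000
Σ(xᵢ − x̄)⁴ = 133684.0000 ⇒ m₄ = 26736.80000
m₂² = 8464.00000
g_2 = m₄/m₂² − 3 = 3.15888 − 3 ≈ 0.1589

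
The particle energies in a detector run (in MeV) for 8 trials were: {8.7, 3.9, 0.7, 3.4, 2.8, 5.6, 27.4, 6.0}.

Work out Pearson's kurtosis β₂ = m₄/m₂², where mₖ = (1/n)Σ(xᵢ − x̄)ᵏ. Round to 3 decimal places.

5.273

x̄ = 7.3125
Σ(xᵢ − x̄)² = 501.1288 ⇒ m₂ = 62.64109
Σ(xᵢ − x̄)⁴ = 165530.1640 ⇒ m₄ = 20691.27049
m₂² = 3923.90663
β₂ = m₄/m₂² = 20691.27049 / 3923.90663 ≈ 5.273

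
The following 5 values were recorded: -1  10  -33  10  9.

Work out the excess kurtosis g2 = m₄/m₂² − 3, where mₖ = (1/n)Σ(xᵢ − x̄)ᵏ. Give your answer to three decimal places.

-0.085

x̄ = -1.0000
Σ(xᵢ − x̄)² = 1366.0000 ⇒ m₂ = 273.20000
Σ(xᵢ − x̄)⁴ = 1087858.0000 ⇒ m₄ = 217571.60000
m₂² = 74638.24000
g2 = m₄/m₂² − 3 = 2.91502 − 3 ≈ -0.085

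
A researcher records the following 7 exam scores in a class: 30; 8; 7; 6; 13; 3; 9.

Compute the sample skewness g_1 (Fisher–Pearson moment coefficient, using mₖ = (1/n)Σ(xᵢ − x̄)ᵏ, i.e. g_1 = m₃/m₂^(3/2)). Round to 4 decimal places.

1.5804

x̄ = (30 + 8 + 7 + 6 + 13 + 3 + 9) / 7 = 10.8571
deviations (xᵢ − x̄): 19.1429, -2.8571, -3.8571, -4.8571, 2.1429, -7.8571, -1.8571
Σ(xᵢ − x̄)² = 482.8571 ⇒ m₂ = 482.8571/7 = 68.97959
Σ(xᵢ − x̄)³ = 6337.9592 ⇒ m₃ = 6337.9592/7 = 905.42274
m₂^(3/2) = 68.97959^(1.5) = 572.90278
g_1 = m₃ / m₂^(3/2) = 905.42274 / 572.90278 ≈ 1.5804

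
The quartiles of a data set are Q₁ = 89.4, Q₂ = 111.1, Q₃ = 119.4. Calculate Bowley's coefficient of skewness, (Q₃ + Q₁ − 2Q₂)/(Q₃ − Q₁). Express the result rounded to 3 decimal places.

-0.447

numerator: Q₃ + Q₁ − 2Q₂ = 119.4 + 89.4 − 2×111.1 = -13.4000
denominator: Q₃ − Q₁ = 119.4 − 89.4 = 30.0000
Bowley skewness = -13.4000 / 30.0000 ≈ -0.447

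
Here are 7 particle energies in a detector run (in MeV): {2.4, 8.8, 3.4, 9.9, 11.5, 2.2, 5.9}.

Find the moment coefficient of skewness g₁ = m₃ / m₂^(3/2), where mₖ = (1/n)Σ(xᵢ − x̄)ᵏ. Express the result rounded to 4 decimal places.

0.1641

x̄ = (2.4 + 8.8 + 3.4 + 9.9 + 11.5 + 2.2 + 5.9) / 7 = 6.3000
deviations (xᵢ − x̄): -3.9000, 2.5000, -2.9000, 3.6000, 5.2000, -4.1000, -0.4000
Σ(xᵢ − x̄)² = 86.8400 ⇒ m₂ = 86.8400/7 = 12.40571
Σ(xᵢ − x̄)³ = 50.1960 ⇒ m₃ = 50.1960/7 = 7.17086
m₂^(3/2) = 12.40571^(1.5) = 43.69509
g₁ = m₃ / m₂^(3/2) = 7.17086 / 43.69509 ≈ 0.1641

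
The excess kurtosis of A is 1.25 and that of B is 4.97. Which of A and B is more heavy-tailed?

Higher excess kurtosis ⇒ heavier tails relative to the normal distribution.
1.25 vs 4.97: the larger is 4.97, so B has heavier tails.

B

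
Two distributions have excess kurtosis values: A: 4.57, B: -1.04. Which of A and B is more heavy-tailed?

Higher excess kurtosis ⇒ heavier tails relative to the normal distribution.
4.57 vs -1.04: the larger is 4.57, so A has heavier tails. (A is leptokurtic — heavier-than-normal tails; the other is platykurtic.)

A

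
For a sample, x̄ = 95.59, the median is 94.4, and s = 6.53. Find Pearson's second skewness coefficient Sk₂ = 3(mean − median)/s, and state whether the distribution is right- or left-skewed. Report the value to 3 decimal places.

Sk₂ = 3(95.59 − 94.4) / 6.53 = 3 × 1.1900 / 6.53
    = 3.5700 / 6.53 ≈ 0.547
Sk₂ > 0 ⇒ mean > median ⇒ right-skewed (positive skew).

0.547, right-skewed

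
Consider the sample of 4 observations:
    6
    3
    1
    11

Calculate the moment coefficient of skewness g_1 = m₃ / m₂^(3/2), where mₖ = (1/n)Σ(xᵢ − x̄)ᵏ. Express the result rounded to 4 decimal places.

x̄ = (6 + 3 + 1 + 11) / 4 = 5.2500
deviations (xᵢ − x̄): 0.7500, -2.2500, -4.2500, 5.7500
Σ(xᵢ − x̄)² = 56.7500 ⇒ m₂ = 56.7500/4 = 14.18750
Σ(xᵢ − x̄)³ = 102.3750 ⇒ m₃ = 102.3750/4 = 25.59375
m₂^(3/2) = 14.18750^(1.5) = 53.43906
g_1 = m₃ / m₂^(3/2) = 25.59375 / 53.43906 ≈ 0.4789

0.4789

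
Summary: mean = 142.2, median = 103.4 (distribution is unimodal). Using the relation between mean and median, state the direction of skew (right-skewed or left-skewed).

right-skewed

mean − median = 142.2 − 103.4 = 38.8
mean > median ⇒ the longer tail is on the right ⇒ right-skewed (positively skewed).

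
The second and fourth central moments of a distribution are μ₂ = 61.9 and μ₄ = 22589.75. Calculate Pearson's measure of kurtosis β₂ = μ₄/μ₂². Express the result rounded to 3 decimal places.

5.896

μ₂² = 61.9² = 3831.61000
μ₄/μ₂² = 22589.75 / 3831.61000 = 5.89563
β₂ ≈ 5.896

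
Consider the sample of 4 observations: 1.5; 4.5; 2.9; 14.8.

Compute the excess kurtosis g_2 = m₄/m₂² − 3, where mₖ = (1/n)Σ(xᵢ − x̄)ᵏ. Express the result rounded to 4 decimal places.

-0.7742

x̄ = 5.9250
Σ(xᵢ − x̄)² = 109.5275 ⇒ m₂ = 27.38188
Σ(xᵢ − x̄)⁴ = 6675.2819 ⇒ m₄ = 1668.82048
m₂² = 749.76708
g_2 = m₄/m₂² − 3 = 2.22579 − 3 ≈ -0.7742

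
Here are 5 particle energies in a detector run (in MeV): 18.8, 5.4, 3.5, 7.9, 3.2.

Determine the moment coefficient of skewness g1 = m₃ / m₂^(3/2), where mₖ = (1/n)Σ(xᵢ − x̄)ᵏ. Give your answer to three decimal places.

x̄ = (18.8 + 5.4 + 3.5 + 7.9 + 3.2) / 5 = 7.7600
deviations (xᵢ − x̄): 11.0400, -2.3600, -4.2600, 0.1400, -4.5600
Σ(xᵢ − x̄)² = 166.4120 ⇒ m₂ = 166.4120/5 = 33.28240
Σ(xᵢ − x̄)³ = 1160.3038 ⇒ m₃ = 1160.3038/5 = 232.06075
m₂^(3/2) = 33.28240^(1.5) = 192.00916
g1 = m₃ / m₂^(3/2) = 232.06075 / 192.00916 ≈ 1.209

1.209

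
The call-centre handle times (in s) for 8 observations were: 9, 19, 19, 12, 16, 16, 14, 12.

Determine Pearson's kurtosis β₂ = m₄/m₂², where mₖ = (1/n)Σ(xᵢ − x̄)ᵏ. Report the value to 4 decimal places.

x̄ = 14.6250
Σ(xᵢ − x̄)² = 87.8750 ⇒ m₂ = 10.98438
Σ(xᵢ − x̄)⁴ = 1836.1191 ⇒ m₄ = 229.51489
m₂² = 120.65649
β₂ = m₄/m₂² = 229.51489 / 120.65649 ≈ 1.9022

1.9022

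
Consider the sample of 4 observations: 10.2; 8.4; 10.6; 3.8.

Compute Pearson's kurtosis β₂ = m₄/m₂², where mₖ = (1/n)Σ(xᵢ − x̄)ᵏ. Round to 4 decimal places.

2.0576

x̄ = 8.2500
Σ(xᵢ − x̄)² = 29.1500 ⇒ m₂ = 7.28750
Σ(xᵢ − x̄)⁴ = 437.0965 ⇒ m₄ = 109.27413
m₂² = 53.10766
β₂ = m₄/m₂² = 109.27413 / 53.10766 ≈ 2.0576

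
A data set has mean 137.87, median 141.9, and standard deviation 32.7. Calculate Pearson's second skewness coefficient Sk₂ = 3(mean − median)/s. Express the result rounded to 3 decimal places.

-0.370

Sk₂ = 3(137.87 − 141.9) / 32.7 = 3 × -4.0300 / 32.7
    = -12.0900 / 32.7 ≈ -0.370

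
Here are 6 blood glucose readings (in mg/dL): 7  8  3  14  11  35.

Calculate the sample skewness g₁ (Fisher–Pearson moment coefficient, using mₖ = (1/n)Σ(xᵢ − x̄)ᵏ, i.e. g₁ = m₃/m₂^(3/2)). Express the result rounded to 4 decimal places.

1.3746

x̄ = (7 + 8 + 3 + 14 + 11 + 35) / 6 = 13.0000
deviations (xᵢ − x̄): -6.0000, -5.0000, -10.0000, 1.0000, -2.0000, 22.0000
Σ(xᵢ − x̄)² = 650.0000 ⇒ m₂ = 650.0000/6 = 108.33333
Σ(xᵢ − x̄)³ = 9300.0000 ⇒ m₃ = 9300.0000/6 = 1550.00000
m₂^(3/2) = 108.33333^(1.5) = 1127.56908
g₁ = m₃ / m₂^(3/2) = 1550.00000 / 1127.56908 ≈ 1.3746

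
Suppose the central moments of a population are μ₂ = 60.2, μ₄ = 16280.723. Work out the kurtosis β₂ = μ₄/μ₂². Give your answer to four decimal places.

μ₂² = 60.2² = 3624.04000
μ₄/μ₂² = 16280.723 / 3624.04000 = 4.49242
β₂ ≈ 4.4924

4.4924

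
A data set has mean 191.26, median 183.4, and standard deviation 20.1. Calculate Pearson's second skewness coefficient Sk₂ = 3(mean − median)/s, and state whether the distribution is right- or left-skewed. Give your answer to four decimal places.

Sk₂ = 3(191.26 − 183.4) / 20.1 = 3 × 7.8600 / 20.1
    = 23.5800 / 20.1 ≈ 1.1731
Sk₂ > 0 ⇒ mean > median ⇒ right-skewed (positive skew).

1.1731, right-skewed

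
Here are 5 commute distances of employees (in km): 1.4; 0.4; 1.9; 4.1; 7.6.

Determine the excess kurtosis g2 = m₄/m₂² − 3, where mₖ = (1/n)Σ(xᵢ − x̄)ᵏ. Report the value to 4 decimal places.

x̄ = 3.0800
Σ(xᵢ − x̄)² = 32.8680 ⇒ m₂ = 6.57360
Σ(xᵢ − x̄)⁴ = 479.9753 ⇒ m₄ = 95.99505
m₂² = 43.21222
g2 = m₄/m₂² − 3 = 2.22148 − 3 ≈ -0.7785

-0.7785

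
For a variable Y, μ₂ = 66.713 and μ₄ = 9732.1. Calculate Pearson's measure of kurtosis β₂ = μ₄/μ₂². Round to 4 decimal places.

μ₂² = 66.713² = 4450.62437
μ₄/μ₂² = 9732.1 / 4450.62437 = 2.18668
β₂ ≈ 2.1867

2.1867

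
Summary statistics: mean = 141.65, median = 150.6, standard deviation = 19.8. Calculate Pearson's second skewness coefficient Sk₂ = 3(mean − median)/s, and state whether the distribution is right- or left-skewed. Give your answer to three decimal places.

-1.356, left-skewed

Sk₂ = 3(141.65 − 150.6) / 19.8 = 3 × -8.9500 / 19.8
    = -26.8500 / 19.8 ≈ -1.356
Sk₂ < 0 ⇒ mean < median ⇒ left-skewed (negative skew).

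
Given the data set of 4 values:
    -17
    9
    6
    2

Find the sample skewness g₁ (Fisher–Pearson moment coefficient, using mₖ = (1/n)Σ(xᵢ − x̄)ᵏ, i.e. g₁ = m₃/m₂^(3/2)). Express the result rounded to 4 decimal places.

x̄ = (-17 + 9 + 6 + 2) / 4 = 0.0000
deviations (xᵢ − x̄): -17.0000, 9.0000, 6.0000, 2.0000
Σ(xᵢ − x̄)² = 410.0000 ⇒ m₂ = 410.0000/4 = 102.50000
Σ(xᵢ − x̄)³ = -3960.0000 ⇒ m₃ = -3960.0000/4 = -990.00000
m₂^(3/2) = 102.50000^(1.5) = 1037.73341
g₁ = m₃ / m₂^(3/2) = -990.00000 / 1037.73341 ≈ -0.9540

-0.9540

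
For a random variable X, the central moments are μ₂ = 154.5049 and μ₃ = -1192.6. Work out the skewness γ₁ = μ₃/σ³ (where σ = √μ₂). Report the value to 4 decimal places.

-0.6210

σ = √μ₂ = √154.5049 = 12.43000
σ³ = μ₂^(3/2) = 1920.49591
γ₁ = μ₃/σ³ = -1192.6 / 1920.49591 ≈ -0.6210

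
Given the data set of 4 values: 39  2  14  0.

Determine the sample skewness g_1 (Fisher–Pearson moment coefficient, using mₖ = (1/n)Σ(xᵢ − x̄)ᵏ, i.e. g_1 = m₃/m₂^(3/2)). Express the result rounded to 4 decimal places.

0.7927

x̄ = (39 + 2 + 14 + 0) / 4 = 13.7500
deviations (xᵢ − x̄): 25.2500, -11.7500, 0.2500, -13.7500
Σ(xᵢ − x̄)² = 964.7500 ⇒ m₂ = 964.7500/4 = 241.18750
Σ(xᵢ − x̄)³ = 11876.6250 ⇒ m₃ = 11876.6250/4 = 2969.15625
m₂^(3/2) = 241.18750^(1.5) = 3745.69313
g_1 = m₃ / m₂^(3/2) = 2969.15625 / 3745.69313 ≈ 0.7927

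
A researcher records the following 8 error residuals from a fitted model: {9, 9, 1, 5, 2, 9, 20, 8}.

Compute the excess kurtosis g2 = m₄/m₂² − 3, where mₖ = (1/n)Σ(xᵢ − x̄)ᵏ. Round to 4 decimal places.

0.4625

x̄ = 7.8750
Σ(xᵢ − x̄)² = 240.8750 ⇒ m₂ = 30.10938
Σ(xᵢ − x̄)⁴ = 25112.0879 ⇒ m₄ = 3139.01099
m₂² = 906.57446
g2 = m₄/m₂² − 3 = 3.46250 − 3 ≈ 0.4625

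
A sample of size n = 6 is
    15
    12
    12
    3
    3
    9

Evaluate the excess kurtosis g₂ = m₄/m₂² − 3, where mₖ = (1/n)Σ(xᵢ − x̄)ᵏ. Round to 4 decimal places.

x̄ = 9.0000
Σ(xᵢ − x̄)² = 126.0000 ⇒ m₂ = 21.00000
Σ(xᵢ − x̄)⁴ = 4050.0000 ⇒ m₄ = 675.00000
m₂² = 441.00000
g₂ = m₄/m₂² − 3 = 1.53061 − 3 ≈ -1.4694

-1.4694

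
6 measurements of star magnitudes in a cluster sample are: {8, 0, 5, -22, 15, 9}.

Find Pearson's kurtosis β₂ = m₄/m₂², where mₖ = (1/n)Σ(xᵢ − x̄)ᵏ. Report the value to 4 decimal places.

3.2833

x̄ = 2.5000
Σ(xᵢ − x̄)² = 841.5000 ⇒ m₂ = 140.25000
Σ(xᵢ − x̄)⁴ = 387492.3750 ⇒ m₄ = 64582.06250
m₂² = 19670.06250
β₂ = m₄/m₂² = 64582.06250 / 19670.06250 ≈ 3.2833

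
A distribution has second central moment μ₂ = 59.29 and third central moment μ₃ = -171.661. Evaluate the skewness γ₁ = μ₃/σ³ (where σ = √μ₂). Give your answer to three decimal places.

σ = √μ₂ = √59.29 = 7.70000
σ³ = μ₂^(3/2) = 456.53300
γ₁ = μ₃/σ³ = -171.661 / 456.53300 ≈ -0.376

-0.376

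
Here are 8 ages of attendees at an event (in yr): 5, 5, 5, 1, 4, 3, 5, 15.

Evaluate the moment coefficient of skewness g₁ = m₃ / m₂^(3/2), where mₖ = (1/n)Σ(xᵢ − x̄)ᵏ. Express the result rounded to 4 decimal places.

1.7062

x̄ = (5 + 5 + 5 + 1 + 4 + 3 + 5 + 15) / 8 = 5.3750
deviations (xᵢ − x̄): -0.3750, -0.3750, -0.3750, -4.3750, -1.3750, -2.3750, -0.3750, 9.6250
Σ(xᵢ − x̄)² = 119.8750 ⇒ m₂ = 119.8750/8 = 14.98438
Σ(xᵢ − x̄)³ = 791.7188 ⇒ m₃ = 791.7188/8 = 98.96484
m₂^(3/2) = 14.98438^(1.5) = 58.00400
g₁ = m₃ / m₂^(3/2) = 98.96484 / 58.00400 ≈ 1.7062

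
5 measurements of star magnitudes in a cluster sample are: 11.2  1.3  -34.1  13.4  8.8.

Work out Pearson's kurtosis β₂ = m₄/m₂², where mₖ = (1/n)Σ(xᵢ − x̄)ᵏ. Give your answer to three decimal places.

2.974

x̄ = 0.1200
Σ(xᵢ − x̄)² = 1546.8680 ⇒ m₂ = 309.37360
Σ(xᵢ − x̄)⁴ = 1423112.9631 ⇒ m₄ = 284622.59262
m₂² = 95712.02438
β₂ = m₄/m₂² = 284622.59262 / 95712.02438 ≈ 2.974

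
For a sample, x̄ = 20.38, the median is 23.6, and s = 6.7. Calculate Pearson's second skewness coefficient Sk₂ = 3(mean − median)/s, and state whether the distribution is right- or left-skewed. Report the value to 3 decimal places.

-1.442, left-skewed

Sk₂ = 3(20.38 − 23.6) / 6.7 = 3 × -3.2200 / 6.7
    = -9.6600 / 6.7 ≈ -1.442
Sk₂ < 0 ⇒ mean < median ⇒ left-skewed (negative skew).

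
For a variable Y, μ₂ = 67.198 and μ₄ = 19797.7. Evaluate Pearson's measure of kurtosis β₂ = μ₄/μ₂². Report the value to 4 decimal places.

4.3843

μ₂² = 67.198² = 4515.57120
μ₄/μ₂² = 19797.7 / 4515.57120 = 4.38432
β₂ ≈ 4.3843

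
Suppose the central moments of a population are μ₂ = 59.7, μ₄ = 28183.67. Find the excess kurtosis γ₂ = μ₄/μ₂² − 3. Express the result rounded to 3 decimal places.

4.908

μ₂² = 59.7² = 3564.09000
μ₄/μ₂² = 28183.67 / 3564.09000 = 7.90768
γ₂ = 7.90768 − 3 ≈ 4.908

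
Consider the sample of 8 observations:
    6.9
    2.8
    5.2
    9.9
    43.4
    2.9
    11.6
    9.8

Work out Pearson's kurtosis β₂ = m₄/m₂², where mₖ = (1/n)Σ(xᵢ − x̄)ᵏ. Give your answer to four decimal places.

x̄ = 11.5625
Σ(xᵢ − x̄)² = 1233.5388 ⇒ m₂ = 154.19234
Σ(xᵢ − x̄)⁴ = 1041093.3265 ⇒ m₄ = 130136.66581
m₂² = 23775.27887
β₂ = m₄/m₂² = 130136.66581 / 23775.27887 ≈ 5.4736

5.4736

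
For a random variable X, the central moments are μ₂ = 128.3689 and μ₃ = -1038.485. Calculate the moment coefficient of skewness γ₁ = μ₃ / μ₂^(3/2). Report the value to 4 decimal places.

-0.7140

σ = √μ₂ = √128.3689 = 11.33000
σ³ = μ₂^(3/2) = 1454.41964
γ₁ = μ₃/σ³ = -1038.485 / 1454.41964 ≈ -0.7140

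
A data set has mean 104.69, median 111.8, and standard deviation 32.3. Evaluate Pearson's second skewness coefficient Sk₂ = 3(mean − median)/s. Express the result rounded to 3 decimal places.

Sk₂ = 3(104.69 − 111.8) / 32.3 = 3 × -7.1100 / 32.3
    = -21.3300 / 32.3 ≈ -0.660

-0.660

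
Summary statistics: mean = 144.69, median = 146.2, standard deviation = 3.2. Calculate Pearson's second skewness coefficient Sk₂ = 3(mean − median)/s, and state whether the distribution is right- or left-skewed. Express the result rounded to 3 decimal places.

-1.416, left-skewed

Sk₂ = 3(144.69 − 146.2) / 3.2 = 3 × -1.5100 / 3.2
    = -4.5300 / 3.2 ≈ -1.416
Sk₂ < 0 ⇒ mean < median ⇒ left-skewed (negative skew).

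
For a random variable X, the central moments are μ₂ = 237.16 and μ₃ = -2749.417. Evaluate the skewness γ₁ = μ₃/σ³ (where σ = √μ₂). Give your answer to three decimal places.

σ = √μ₂ = √237.16 = 15.40000
σ³ = μ₂^(3/2) = 3652.26400
γ₁ = μ₃/σ³ = -2749.417 / 3652.26400 ≈ -0.753

-0.753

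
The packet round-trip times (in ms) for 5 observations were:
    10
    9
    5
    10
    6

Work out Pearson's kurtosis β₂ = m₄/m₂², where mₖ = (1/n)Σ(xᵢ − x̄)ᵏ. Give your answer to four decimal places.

1.3430

x̄ = 8.0000
Σ(xᵢ − x̄)² = 22.0000 ⇒ m₂ = 4.40000
Σ(xᵢ − x̄)⁴ = 130.0000 ⇒ m₄ = 26.00000
m₂² = 19.36000
β₂ = m₄/m₂² = 26.00000 / 19.36000 ≈ 1.3430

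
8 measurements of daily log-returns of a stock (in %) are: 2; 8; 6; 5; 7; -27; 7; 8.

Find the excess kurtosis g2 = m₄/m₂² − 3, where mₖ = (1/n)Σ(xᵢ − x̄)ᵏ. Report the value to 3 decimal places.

x̄ = 2.0000
Σ(xᵢ − x̄)² = 988.0000 ⇒ m₂ = 123.50000
Σ(xᵢ − x̄)⁴ = 711460.0000 ⇒ m₄ = 88932.50000
m₂² = 15252.25000
g2 = m₄/m₂² − 3 = 5.83078 − 3 ≈ 2.831

2.831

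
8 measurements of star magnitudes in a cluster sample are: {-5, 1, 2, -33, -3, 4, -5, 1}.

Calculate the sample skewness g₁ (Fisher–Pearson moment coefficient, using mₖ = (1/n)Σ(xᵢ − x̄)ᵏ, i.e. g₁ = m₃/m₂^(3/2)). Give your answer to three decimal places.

x̄ = (-5 + 1 + 2 - 33 - 3 + 4 - 5 + 1) / 8 = -4.7500
deviations (xᵢ − x̄): -0.2500, 5.7500, 6.7500, -28.2500, 1.7500, 8.7500, -0.2500, 5.7500
Σ(xᵢ − x̄)² = 989.5000 ⇒ m₂ = 989.5000/8 = 123.68750
Σ(xᵢ − x̄)³ = -21182.2500 ⇒ m₃ = -21182.2500/8 = -2647.78125
m₂^(3/2) = 123.68750^(1.5) = 1375.58907
g₁ = m₃ / m₂^(3/2) = -2647.78125 / 1375.58907 ≈ -1.925

-1.925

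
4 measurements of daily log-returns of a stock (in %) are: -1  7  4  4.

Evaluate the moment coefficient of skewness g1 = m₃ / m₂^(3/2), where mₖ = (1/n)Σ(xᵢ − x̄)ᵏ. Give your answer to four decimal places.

x̄ = (-1 + 7 + 4 + 4) / 4 = 3.5000
deviations (xᵢ − x̄): -4.5000, 3.5000, 0.5000, 0.5000
Σ(xᵢ − x̄)² = 33.0000 ⇒ m₂ = 33.0000/4 = 8.25000
Σ(xᵢ − x̄)³ = -48.0000 ⇒ m₃ = -48.0000/4 = -12.00000
m₂^(3/2) = 8.25000^(1.5) = 23.69632
g1 = m₃ / m₂^(3/2) = -12.00000 / 23.69632 ≈ -0.5064

-0.5064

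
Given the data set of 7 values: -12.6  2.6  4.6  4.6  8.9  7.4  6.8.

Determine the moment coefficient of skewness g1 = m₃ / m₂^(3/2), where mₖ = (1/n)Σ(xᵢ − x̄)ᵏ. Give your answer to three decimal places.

-1.697

x̄ = (-12.6 + 2.6 + 4.6 + 4.6 + 8.9 + 7.4 + 6.8) / 7 = 3.1857
deviations (xᵢ − x̄): -15.7857, -0.5857, 1.4143, 1.4143, 5.7143, 4.2143, 3.6143
Σ(xᵢ − x̄)² = 317.0086 ⇒ m₂ = 317.0086/7 = 45.28694
Σ(xᵢ − x̄)³ = -3619.5169 ⇒ m₃ = -3619.5169/7 = -517.07384
m₂^(3/2) = 45.28694^(1.5) = 304.76104
g1 = m₃ / m₂^(3/2) = -517.07384 / 304.76104 ≈ -1.697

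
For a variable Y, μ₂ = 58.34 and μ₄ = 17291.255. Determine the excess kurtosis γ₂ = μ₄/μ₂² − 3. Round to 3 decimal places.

μ₂² = 58.34² = 3403.55560
μ₄/μ₂² = 17291.255 / 3403.55560 = 5.08035
γ₂ = 5.08035 − 3 ≈ 2.080

2.080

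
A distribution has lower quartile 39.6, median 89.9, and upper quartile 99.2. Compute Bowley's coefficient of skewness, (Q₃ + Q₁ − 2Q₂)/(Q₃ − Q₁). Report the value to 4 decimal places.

-0.6879

numerator: Q₃ + Q₁ − 2Q₂ = 99.2 + 39.6 − 2×89.9 = -41.0000
denominator: Q₃ − Q₁ = 99.2 − 39.6 = 59.6000
Bowley skewness = -41.0000 / 59.6000 ≈ -0.6879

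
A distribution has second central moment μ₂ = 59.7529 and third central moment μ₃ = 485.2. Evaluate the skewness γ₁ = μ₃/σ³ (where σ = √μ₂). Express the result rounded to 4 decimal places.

σ = √μ₂ = √59.7529 = 7.73000
σ³ = μ₂^(3/2) = 461.88992
γ₁ = μ₃/σ³ = 485.2 / 461.88992 ≈ 1.0505

1.0505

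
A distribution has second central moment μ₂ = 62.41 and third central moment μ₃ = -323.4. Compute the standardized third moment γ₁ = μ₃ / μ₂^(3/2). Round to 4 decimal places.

σ = √μ₂ = √62.41 = 7.90000
σ³ = μ₂^(3/2) = 493.03900
γ₁ = μ₃/σ³ = -323.4 / 493.03900 ≈ -0.6559

-0.6559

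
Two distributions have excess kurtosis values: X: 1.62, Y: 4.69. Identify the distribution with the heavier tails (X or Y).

Higher excess kurtosis ⇒ heavier tails relative to the normal distribution.
1.62 vs 4.69: the larger is 4.69, so Y has heavier tails.

Y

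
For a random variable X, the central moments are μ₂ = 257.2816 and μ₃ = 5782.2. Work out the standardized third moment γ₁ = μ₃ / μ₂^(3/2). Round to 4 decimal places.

σ = √μ₂ = √257.2816 = 16.04000
σ³ = μ₂^(3/2) = 4126.79686
γ₁ = μ₃/σ³ = 5782.2 / 4126.79686 ≈ 1.4011

1.4011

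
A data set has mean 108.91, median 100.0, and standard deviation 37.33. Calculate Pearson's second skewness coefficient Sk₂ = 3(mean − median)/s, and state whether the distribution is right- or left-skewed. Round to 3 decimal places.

0.716, right-skewed

Sk₂ = 3(108.91 − 100.0) / 37.33 = 3 × 8.9100 / 37.33
    = 26.7300 / 37.33 ≈ 0.716
Sk₂ > 0 ⇒ mean > median ⇒ right-skewed (positive skew).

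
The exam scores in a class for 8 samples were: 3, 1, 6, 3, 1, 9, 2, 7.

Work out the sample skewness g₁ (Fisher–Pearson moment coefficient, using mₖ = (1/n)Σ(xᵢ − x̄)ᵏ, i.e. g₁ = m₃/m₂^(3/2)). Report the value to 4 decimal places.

x̄ = (3 + 1 + 6 + 3 + 1 + 9 + 2 + 7) / 8 = 4.0000
deviations (xᵢ − x̄): -1.0000, -3.0000, 2.0000, -1.0000, -3.0000, 5.0000, -2.0000, 3.0000
Σ(xᵢ − x̄)² = 62.0000 ⇒ m₂ = 62.0000/8 = 7.75000
Σ(xᵢ − x̄)³ = 96.0000 ⇒ m₃ = 96.0000/8 = 12.00000
m₂^(3/2) = 7.75000^(1.5) = 21.57509
g₁ = m₃ / m₂^(3/2) = 12.00000 / 21.57509 ≈ 0.5562

0.5562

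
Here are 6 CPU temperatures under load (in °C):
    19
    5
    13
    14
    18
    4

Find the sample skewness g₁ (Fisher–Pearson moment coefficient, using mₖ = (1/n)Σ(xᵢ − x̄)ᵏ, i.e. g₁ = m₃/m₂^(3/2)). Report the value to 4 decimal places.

-0.3294

x̄ = (19 + 5 + 13 + 14 + 18 + 4) / 6 = 12.1667
deviations (xᵢ − x̄): 6.8333, -7.1667, 0.8333, 1.8333, 5.8333, -8.1667
Σ(xᵢ − x̄)² = 202.8333 ⇒ m₂ = 202.8333/6 = 33.80556
Σ(xᵢ − x̄)³ = -388.4444 ⇒ m₃ = -388.4444/6 = -64.74074
m₂^(3/2) = 33.80556^(1.5) = 196.55410
g₁ = m₃ / m₂^(3/2) = -64.74074 / 196.55410 ≈ -0.3294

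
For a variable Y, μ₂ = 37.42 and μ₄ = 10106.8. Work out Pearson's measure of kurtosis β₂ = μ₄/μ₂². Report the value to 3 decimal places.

μ₂² = 37.42² = 1400.25640
μ₄/μ₂² = 10106.8 / 1400.25640 = 7.21782
β₂ ≈ 7.218

7.218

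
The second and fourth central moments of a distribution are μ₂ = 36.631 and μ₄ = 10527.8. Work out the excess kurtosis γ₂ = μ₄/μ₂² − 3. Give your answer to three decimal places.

4.846

μ₂² = 36.631² = 1341.83016
μ₄/μ₂² = 10527.8 / 1341.83016 = 7.84585
γ₂ = 7.84585 − 3 ≈ 4.846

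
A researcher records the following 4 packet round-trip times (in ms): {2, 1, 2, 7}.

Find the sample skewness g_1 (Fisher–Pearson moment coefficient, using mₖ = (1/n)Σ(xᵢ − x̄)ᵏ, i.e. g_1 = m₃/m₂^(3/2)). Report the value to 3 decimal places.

1.047

x̄ = (2 + 1 + 2 + 7) / 4 = 3.0000
deviations (xᵢ − x̄): -1.0000, -2.0000, -1.0000, 4.0000
Σ(xᵢ − x̄)² = 22.0000 ⇒ m₂ = 22.0000/4 = 5.50000
Σ(xᵢ − x̄)³ = 54.0000 ⇒ m₃ = 54.0000/4 = 13.50000
m₂^(3/2) = 5.50000^(1.5) = 12.89864
g_1 = m₃ / m₂^(3/2) = 13.50000 / 12.89864 ≈ 1.047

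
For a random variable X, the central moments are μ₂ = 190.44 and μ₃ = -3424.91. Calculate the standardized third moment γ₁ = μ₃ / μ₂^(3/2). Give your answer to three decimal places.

σ = √μ₂ = √190.44 = 13.80000
σ³ = μ₂^(3/2) = 2628.07200
γ₁ = μ₃/σ³ = -3424.91 / 2628.07200 ≈ -1.303

-1.303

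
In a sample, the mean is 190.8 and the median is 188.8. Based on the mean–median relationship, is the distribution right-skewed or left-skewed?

right-skewed

mean − median = 190.8 − 188.8 = 2.0
mean > median ⇒ the longer tail is on the right ⇒ right-skewed (positively skewed).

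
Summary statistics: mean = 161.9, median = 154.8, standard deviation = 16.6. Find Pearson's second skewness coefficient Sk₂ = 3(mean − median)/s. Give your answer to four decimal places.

1.2831

Sk₂ = 3(161.9 − 154.8) / 16.6 = 3 × 7.1000 / 16.6
    = 21.3000 / 16.6 ≈ 1.2831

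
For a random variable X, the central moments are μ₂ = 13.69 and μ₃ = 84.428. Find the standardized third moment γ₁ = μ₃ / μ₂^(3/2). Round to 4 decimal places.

σ = √μ₂ = √13.69 = 3.70000
σ³ = μ₂^(3/2) = 50.65300
γ₁ = μ₃/σ³ = 84.428 / 50.65300 ≈ 1.6668

1.6668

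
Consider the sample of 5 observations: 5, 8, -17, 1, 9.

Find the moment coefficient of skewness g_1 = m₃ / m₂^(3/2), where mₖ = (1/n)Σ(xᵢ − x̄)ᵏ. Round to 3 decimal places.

x̄ = (5 + 8 - 17 + 1 + 9) / 5 = 1.2000
deviations (xᵢ − x̄): 3.8000, 6.8000, -18.2000, -0.2000, 7.8000
Σ(xᵢ − x̄)² = 452.8000 ⇒ m₂ = 452.8000/5 = 90.56000
Σ(xᵢ − x̄)³ = -5184.7200 ⇒ m₃ = -5184.7200/5 = -1036.94400
m₂^(3/2) = 90.56000^(1.5) = 861.79629
g_1 = m₃ / m₂^(3/2) = -1036.94400 / 861.79629 ≈ -1.203

-1.203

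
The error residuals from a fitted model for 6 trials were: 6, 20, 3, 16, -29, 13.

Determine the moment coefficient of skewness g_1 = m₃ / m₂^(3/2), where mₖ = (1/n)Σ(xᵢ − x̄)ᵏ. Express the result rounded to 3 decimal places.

x̄ = (6 + 20 + 3 + 16 - 29 + 13) / 6 = 4.8333
deviations (xᵢ − x̄): 1.1667, 15.1667, -1.8333, 11.1667, -33.8333, 8.1667
Σ(xᵢ − x̄)² = 1570.8333 ⇒ m₂ = 1570.8333/6 = 261.80556
Σ(xᵢ − x̄)³ = -33307.5556 ⇒ m₃ = -33307.5556/6 = -5551.25926
m₂^(3/2) = 261.80556^(1.5) = 4236.12032
g_1 = m₃ / m₂^(3/2) = -5551.25926 / 4236.12032 ≈ -1.310

-1.310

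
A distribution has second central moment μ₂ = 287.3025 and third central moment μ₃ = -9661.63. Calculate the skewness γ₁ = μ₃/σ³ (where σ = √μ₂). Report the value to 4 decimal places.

-1.9840

σ = √μ₂ = √287.3025 = 16.95000
σ³ = μ₂^(3/2) = 4869.77738
γ₁ = μ₃/σ³ = -9661.63 / 4869.77738 ≈ -1.9840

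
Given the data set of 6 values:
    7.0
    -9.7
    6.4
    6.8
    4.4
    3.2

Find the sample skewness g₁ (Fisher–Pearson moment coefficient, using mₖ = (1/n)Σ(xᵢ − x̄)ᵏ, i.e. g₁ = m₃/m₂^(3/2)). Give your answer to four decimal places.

x̄ = (7.0 - 9.7 + 6.4 + 6.8 + 4.4 + 3.2) / 6 = 3.0167
deviations (xᵢ − x̄): 3.9833, -12.7167, 3.3833, 3.7833, 1.3833, 0.1833
Σ(xᵢ − x̄)² = 205.2883 ⇒ m₂ = 205.2883/6 = 34.21472
Σ(xᵢ − x̄)³ = -1897.7194 ⇒ m₃ = -1897.7194/6 = -316.28657
m₂^(3/2) = 34.21472^(1.5) = 200.13338
g₁ = m₃ / m₂^(3/2) = -316.28657 / 200.13338 ≈ -1.5804

-1.5804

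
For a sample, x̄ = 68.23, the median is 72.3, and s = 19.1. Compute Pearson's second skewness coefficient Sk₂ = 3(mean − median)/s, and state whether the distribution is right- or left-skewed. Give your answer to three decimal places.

-0.639, left-skewed

Sk₂ = 3(68.23 − 72.3) / 19.1 = 3 × -4.0700 / 19.1
    = -12.2100 / 19.1 ≈ -0.639
Sk₂ < 0 ⇒ mean < median ⇒ left-skewed (negative skew).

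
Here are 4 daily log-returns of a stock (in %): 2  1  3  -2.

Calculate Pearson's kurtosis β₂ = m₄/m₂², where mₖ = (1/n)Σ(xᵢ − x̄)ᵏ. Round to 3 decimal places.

x̄ = 1.0000
Σ(xᵢ − x̄)² = 14.0000 ⇒ m₂ = 3.50000
Σ(xᵢ − x̄)⁴ = 98.0000 ⇒ m₄ = 24.50000
m₂² = 12.25000
β₂ = m₄/m₂² = 24.50000 / 12.25000 ≈ 2.000

2.000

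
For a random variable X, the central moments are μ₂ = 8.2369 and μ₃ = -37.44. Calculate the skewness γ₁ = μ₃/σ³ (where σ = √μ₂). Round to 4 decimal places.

-1.5838

σ = √μ₂ = √8.2369 = 2.87000
σ³ = μ₂^(3/2) = 23.63990
γ₁ = μ₃/σ³ = -37.44 / 23.63990 ≈ -1.5838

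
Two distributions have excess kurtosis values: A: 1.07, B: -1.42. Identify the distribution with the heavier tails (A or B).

Higher excess kurtosis ⇒ heavier tails relative to the normal distribution.
1.07 vs -1.42: the larger is 1.07, so A has heavier tails. (A is leptokurtic — heavier-than-normal tails; the other is platykurtic.)

A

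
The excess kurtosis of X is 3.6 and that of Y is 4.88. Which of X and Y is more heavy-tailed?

Higher excess kurtosis ⇒ heavier tails relative to the normal distribution.
3.6 vs 4.88: the larger is 4.88, so Y has heavier tails.

Y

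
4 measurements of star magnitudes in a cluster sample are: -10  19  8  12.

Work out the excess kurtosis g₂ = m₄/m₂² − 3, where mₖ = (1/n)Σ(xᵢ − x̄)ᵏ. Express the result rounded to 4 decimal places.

-0.9451

x̄ = 7.2500
Σ(xᵢ − x̄)² = 458.7500 ⇒ m₂ = 114.68750
Σ(xᵢ − x̄)⁴ = 108114.0781 ⇒ m₄ = 27028.51953
m₂² = 13153.22266
g₂ = m₄/m₂² − 3 = 2.05490 − 3 ≈ -0.9451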